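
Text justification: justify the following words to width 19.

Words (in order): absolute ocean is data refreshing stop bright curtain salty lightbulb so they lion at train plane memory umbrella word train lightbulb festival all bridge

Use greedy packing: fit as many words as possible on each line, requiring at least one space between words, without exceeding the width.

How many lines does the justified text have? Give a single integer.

Answer: 9

Derivation:
Line 1: ['absolute', 'ocean', 'is'] (min_width=17, slack=2)
Line 2: ['data', 'refreshing'] (min_width=15, slack=4)
Line 3: ['stop', 'bright', 'curtain'] (min_width=19, slack=0)
Line 4: ['salty', 'lightbulb', 'so'] (min_width=18, slack=1)
Line 5: ['they', 'lion', 'at', 'train'] (min_width=18, slack=1)
Line 6: ['plane', 'memory'] (min_width=12, slack=7)
Line 7: ['umbrella', 'word', 'train'] (min_width=19, slack=0)
Line 8: ['lightbulb', 'festival'] (min_width=18, slack=1)
Line 9: ['all', 'bridge'] (min_width=10, slack=9)
Total lines: 9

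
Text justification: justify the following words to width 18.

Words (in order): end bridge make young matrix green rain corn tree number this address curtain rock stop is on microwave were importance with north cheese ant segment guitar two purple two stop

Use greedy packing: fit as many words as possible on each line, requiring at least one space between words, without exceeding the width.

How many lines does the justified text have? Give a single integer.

Answer: 11

Derivation:
Line 1: ['end', 'bridge', 'make'] (min_width=15, slack=3)
Line 2: ['young', 'matrix', 'green'] (min_width=18, slack=0)
Line 3: ['rain', 'corn', 'tree'] (min_width=14, slack=4)
Line 4: ['number', 'this'] (min_width=11, slack=7)
Line 5: ['address', 'curtain'] (min_width=15, slack=3)
Line 6: ['rock', 'stop', 'is', 'on'] (min_width=15, slack=3)
Line 7: ['microwave', 'were'] (min_width=14, slack=4)
Line 8: ['importance', 'with'] (min_width=15, slack=3)
Line 9: ['north', 'cheese', 'ant'] (min_width=16, slack=2)
Line 10: ['segment', 'guitar', 'two'] (min_width=18, slack=0)
Line 11: ['purple', 'two', 'stop'] (min_width=15, slack=3)
Total lines: 11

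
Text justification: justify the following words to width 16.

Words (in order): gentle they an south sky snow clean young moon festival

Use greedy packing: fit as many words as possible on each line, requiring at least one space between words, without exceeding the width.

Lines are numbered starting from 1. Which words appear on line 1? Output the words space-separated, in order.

Answer: gentle they an

Derivation:
Line 1: ['gentle', 'they', 'an'] (min_width=14, slack=2)
Line 2: ['south', 'sky', 'snow'] (min_width=14, slack=2)
Line 3: ['clean', 'young', 'moon'] (min_width=16, slack=0)
Line 4: ['festival'] (min_width=8, slack=8)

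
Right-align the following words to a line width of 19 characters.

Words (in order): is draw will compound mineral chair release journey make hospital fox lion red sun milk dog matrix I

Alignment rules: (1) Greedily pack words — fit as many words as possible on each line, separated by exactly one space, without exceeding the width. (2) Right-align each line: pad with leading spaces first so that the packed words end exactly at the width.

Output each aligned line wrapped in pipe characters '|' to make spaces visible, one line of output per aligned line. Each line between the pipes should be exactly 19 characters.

Answer: |       is draw will|
|   compound mineral|
|      chair release|
|       journey make|
|  hospital fox lion|
|   red sun milk dog|
|           matrix I|

Derivation:
Line 1: ['is', 'draw', 'will'] (min_width=12, slack=7)
Line 2: ['compound', 'mineral'] (min_width=16, slack=3)
Line 3: ['chair', 'release'] (min_width=13, slack=6)
Line 4: ['journey', 'make'] (min_width=12, slack=7)
Line 5: ['hospital', 'fox', 'lion'] (min_width=17, slack=2)
Line 6: ['red', 'sun', 'milk', 'dog'] (min_width=16, slack=3)
Line 7: ['matrix', 'I'] (min_width=8, slack=11)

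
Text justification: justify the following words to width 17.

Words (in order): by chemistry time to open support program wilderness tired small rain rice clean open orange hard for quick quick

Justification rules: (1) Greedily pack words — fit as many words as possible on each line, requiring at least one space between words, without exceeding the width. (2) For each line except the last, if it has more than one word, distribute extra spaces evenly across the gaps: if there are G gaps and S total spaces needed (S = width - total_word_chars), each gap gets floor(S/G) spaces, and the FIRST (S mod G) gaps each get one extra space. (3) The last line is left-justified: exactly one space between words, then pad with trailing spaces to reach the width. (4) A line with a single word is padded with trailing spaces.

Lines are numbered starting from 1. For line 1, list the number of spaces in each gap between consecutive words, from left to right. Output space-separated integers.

Answer: 1 1

Derivation:
Line 1: ['by', 'chemistry', 'time'] (min_width=17, slack=0)
Line 2: ['to', 'open', 'support'] (min_width=15, slack=2)
Line 3: ['program'] (min_width=7, slack=10)
Line 4: ['wilderness', 'tired'] (min_width=16, slack=1)
Line 5: ['small', 'rain', 'rice'] (min_width=15, slack=2)
Line 6: ['clean', 'open', 'orange'] (min_width=17, slack=0)
Line 7: ['hard', 'for', 'quick'] (min_width=14, slack=3)
Line 8: ['quick'] (min_width=5, slack=12)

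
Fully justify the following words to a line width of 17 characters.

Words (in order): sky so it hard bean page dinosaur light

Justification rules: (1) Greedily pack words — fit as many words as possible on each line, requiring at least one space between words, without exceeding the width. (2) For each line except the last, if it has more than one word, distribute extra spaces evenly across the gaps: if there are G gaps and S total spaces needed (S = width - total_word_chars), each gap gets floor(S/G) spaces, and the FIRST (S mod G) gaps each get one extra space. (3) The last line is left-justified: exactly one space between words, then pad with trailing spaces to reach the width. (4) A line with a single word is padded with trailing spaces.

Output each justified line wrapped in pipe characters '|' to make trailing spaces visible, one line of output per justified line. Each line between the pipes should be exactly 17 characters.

Line 1: ['sky', 'so', 'it', 'hard'] (min_width=14, slack=3)
Line 2: ['bean', 'page'] (min_width=9, slack=8)
Line 3: ['dinosaur', 'light'] (min_width=14, slack=3)

Answer: |sky  so  it  hard|
|bean         page|
|dinosaur light   |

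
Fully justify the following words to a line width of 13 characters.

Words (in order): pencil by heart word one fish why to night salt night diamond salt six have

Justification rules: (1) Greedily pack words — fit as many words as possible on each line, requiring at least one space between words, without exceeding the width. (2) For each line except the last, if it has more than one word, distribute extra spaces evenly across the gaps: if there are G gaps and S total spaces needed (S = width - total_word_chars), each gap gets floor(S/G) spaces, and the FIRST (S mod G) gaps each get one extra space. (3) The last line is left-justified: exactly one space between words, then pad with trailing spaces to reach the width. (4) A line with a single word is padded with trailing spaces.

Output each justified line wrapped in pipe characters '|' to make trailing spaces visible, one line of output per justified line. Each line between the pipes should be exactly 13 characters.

Line 1: ['pencil', 'by'] (min_width=9, slack=4)
Line 2: ['heart', 'word'] (min_width=10, slack=3)
Line 3: ['one', 'fish', 'why'] (min_width=12, slack=1)
Line 4: ['to', 'night', 'salt'] (min_width=13, slack=0)
Line 5: ['night', 'diamond'] (min_width=13, slack=0)
Line 6: ['salt', 'six', 'have'] (min_width=13, slack=0)

Answer: |pencil     by|
|heart    word|
|one  fish why|
|to night salt|
|night diamond|
|salt six have|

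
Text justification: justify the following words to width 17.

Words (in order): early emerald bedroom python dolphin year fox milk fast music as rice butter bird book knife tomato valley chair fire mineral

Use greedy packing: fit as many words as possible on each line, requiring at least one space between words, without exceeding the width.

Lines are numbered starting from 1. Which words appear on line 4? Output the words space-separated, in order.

Line 1: ['early', 'emerald'] (min_width=13, slack=4)
Line 2: ['bedroom', 'python'] (min_width=14, slack=3)
Line 3: ['dolphin', 'year', 'fox'] (min_width=16, slack=1)
Line 4: ['milk', 'fast', 'music'] (min_width=15, slack=2)
Line 5: ['as', 'rice', 'butter'] (min_width=14, slack=3)
Line 6: ['bird', 'book', 'knife'] (min_width=15, slack=2)
Line 7: ['tomato', 'valley'] (min_width=13, slack=4)
Line 8: ['chair', 'fire'] (min_width=10, slack=7)
Line 9: ['mineral'] (min_width=7, slack=10)

Answer: milk fast music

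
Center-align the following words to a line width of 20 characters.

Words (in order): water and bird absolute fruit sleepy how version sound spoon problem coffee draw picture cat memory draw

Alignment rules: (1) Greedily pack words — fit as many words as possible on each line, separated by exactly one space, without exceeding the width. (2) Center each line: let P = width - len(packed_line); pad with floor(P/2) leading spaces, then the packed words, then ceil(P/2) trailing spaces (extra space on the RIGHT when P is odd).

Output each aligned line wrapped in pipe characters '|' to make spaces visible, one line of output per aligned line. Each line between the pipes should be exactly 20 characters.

Line 1: ['water', 'and', 'bird'] (min_width=14, slack=6)
Line 2: ['absolute', 'fruit'] (min_width=14, slack=6)
Line 3: ['sleepy', 'how', 'version'] (min_width=18, slack=2)
Line 4: ['sound', 'spoon', 'problem'] (min_width=19, slack=1)
Line 5: ['coffee', 'draw', 'picture'] (min_width=19, slack=1)
Line 6: ['cat', 'memory', 'draw'] (min_width=15, slack=5)

Answer: |   water and bird   |
|   absolute fruit   |
| sleepy how version |
|sound spoon problem |
|coffee draw picture |
|  cat memory draw   |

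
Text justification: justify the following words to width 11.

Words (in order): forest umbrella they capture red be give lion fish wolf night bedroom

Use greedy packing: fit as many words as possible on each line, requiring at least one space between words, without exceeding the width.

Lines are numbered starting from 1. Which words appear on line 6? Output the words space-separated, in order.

Answer: lion fish

Derivation:
Line 1: ['forest'] (min_width=6, slack=5)
Line 2: ['umbrella'] (min_width=8, slack=3)
Line 3: ['they'] (min_width=4, slack=7)
Line 4: ['capture', 'red'] (min_width=11, slack=0)
Line 5: ['be', 'give'] (min_width=7, slack=4)
Line 6: ['lion', 'fish'] (min_width=9, slack=2)
Line 7: ['wolf', 'night'] (min_width=10, slack=1)
Line 8: ['bedroom'] (min_width=7, slack=4)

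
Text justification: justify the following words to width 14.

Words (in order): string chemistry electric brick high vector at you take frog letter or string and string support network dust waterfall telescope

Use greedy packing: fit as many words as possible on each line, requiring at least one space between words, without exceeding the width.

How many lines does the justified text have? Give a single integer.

Answer: 11

Derivation:
Line 1: ['string'] (min_width=6, slack=8)
Line 2: ['chemistry'] (min_width=9, slack=5)
Line 3: ['electric', 'brick'] (min_width=14, slack=0)
Line 4: ['high', 'vector', 'at'] (min_width=14, slack=0)
Line 5: ['you', 'take', 'frog'] (min_width=13, slack=1)
Line 6: ['letter', 'or'] (min_width=9, slack=5)
Line 7: ['string', 'and'] (min_width=10, slack=4)
Line 8: ['string', 'support'] (min_width=14, slack=0)
Line 9: ['network', 'dust'] (min_width=12, slack=2)
Line 10: ['waterfall'] (min_width=9, slack=5)
Line 11: ['telescope'] (min_width=9, slack=5)
Total lines: 11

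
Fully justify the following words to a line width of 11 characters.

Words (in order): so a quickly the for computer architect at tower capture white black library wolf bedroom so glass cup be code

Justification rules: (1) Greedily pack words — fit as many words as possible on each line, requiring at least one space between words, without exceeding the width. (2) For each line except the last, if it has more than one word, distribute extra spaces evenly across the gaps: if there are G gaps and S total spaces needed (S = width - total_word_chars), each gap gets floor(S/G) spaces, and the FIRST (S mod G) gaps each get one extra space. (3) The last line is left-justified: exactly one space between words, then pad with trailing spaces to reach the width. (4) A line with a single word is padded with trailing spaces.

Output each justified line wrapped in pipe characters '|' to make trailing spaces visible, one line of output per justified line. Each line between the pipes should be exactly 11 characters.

Line 1: ['so', 'a'] (min_width=4, slack=7)
Line 2: ['quickly', 'the'] (min_width=11, slack=0)
Line 3: ['for'] (min_width=3, slack=8)
Line 4: ['computer'] (min_width=8, slack=3)
Line 5: ['architect'] (min_width=9, slack=2)
Line 6: ['at', 'tower'] (min_width=8, slack=3)
Line 7: ['capture'] (min_width=7, slack=4)
Line 8: ['white', 'black'] (min_width=11, slack=0)
Line 9: ['library'] (min_width=7, slack=4)
Line 10: ['wolf'] (min_width=4, slack=7)
Line 11: ['bedroom', 'so'] (min_width=10, slack=1)
Line 12: ['glass', 'cup'] (min_width=9, slack=2)
Line 13: ['be', 'code'] (min_width=7, slack=4)

Answer: |so        a|
|quickly the|
|for        |
|computer   |
|architect  |
|at    tower|
|capture    |
|white black|
|library    |
|wolf       |
|bedroom  so|
|glass   cup|
|be code    |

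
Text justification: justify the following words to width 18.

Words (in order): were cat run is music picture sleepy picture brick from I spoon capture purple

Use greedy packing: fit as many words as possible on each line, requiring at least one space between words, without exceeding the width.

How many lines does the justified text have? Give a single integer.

Line 1: ['were', 'cat', 'run', 'is'] (min_width=15, slack=3)
Line 2: ['music', 'picture'] (min_width=13, slack=5)
Line 3: ['sleepy', 'picture'] (min_width=14, slack=4)
Line 4: ['brick', 'from', 'I', 'spoon'] (min_width=18, slack=0)
Line 5: ['capture', 'purple'] (min_width=14, slack=4)
Total lines: 5

Answer: 5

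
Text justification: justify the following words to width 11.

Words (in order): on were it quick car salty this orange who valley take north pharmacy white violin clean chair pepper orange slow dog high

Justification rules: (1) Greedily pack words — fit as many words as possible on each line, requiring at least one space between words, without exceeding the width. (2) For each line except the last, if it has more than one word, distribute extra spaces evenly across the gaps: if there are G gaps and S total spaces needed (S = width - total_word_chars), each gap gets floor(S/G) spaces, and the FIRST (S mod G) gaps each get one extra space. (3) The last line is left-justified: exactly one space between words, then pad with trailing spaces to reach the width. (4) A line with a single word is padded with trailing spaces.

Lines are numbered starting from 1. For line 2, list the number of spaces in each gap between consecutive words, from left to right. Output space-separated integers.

Answer: 3

Derivation:
Line 1: ['on', 'were', 'it'] (min_width=10, slack=1)
Line 2: ['quick', 'car'] (min_width=9, slack=2)
Line 3: ['salty', 'this'] (min_width=10, slack=1)
Line 4: ['orange', 'who'] (min_width=10, slack=1)
Line 5: ['valley', 'take'] (min_width=11, slack=0)
Line 6: ['north'] (min_width=5, slack=6)
Line 7: ['pharmacy'] (min_width=8, slack=3)
Line 8: ['white'] (min_width=5, slack=6)
Line 9: ['violin'] (min_width=6, slack=5)
Line 10: ['clean', 'chair'] (min_width=11, slack=0)
Line 11: ['pepper'] (min_width=6, slack=5)
Line 12: ['orange', 'slow'] (min_width=11, slack=0)
Line 13: ['dog', 'high'] (min_width=8, slack=3)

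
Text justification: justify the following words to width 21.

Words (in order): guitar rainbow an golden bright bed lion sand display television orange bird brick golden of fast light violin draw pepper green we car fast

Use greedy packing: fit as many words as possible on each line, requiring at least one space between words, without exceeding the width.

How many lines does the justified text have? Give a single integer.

Line 1: ['guitar', 'rainbow', 'an'] (min_width=17, slack=4)
Line 2: ['golden', 'bright', 'bed'] (min_width=17, slack=4)
Line 3: ['lion', 'sand', 'display'] (min_width=17, slack=4)
Line 4: ['television', 'orange'] (min_width=17, slack=4)
Line 5: ['bird', 'brick', 'golden', 'of'] (min_width=20, slack=1)
Line 6: ['fast', 'light', 'violin'] (min_width=17, slack=4)
Line 7: ['draw', 'pepper', 'green', 'we'] (min_width=20, slack=1)
Line 8: ['car', 'fast'] (min_width=8, slack=13)
Total lines: 8

Answer: 8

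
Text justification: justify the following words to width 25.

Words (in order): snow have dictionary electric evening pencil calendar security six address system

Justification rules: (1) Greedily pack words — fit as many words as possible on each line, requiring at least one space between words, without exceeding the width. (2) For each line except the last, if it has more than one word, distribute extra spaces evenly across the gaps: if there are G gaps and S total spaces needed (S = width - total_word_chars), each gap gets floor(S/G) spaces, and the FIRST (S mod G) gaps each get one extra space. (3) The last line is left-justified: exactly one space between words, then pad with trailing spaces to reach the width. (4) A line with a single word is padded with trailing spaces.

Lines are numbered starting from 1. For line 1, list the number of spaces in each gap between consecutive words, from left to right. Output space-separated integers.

Line 1: ['snow', 'have', 'dictionary'] (min_width=20, slack=5)
Line 2: ['electric', 'evening', 'pencil'] (min_width=23, slack=2)
Line 3: ['calendar', 'security', 'six'] (min_width=21, slack=4)
Line 4: ['address', 'system'] (min_width=14, slack=11)

Answer: 4 3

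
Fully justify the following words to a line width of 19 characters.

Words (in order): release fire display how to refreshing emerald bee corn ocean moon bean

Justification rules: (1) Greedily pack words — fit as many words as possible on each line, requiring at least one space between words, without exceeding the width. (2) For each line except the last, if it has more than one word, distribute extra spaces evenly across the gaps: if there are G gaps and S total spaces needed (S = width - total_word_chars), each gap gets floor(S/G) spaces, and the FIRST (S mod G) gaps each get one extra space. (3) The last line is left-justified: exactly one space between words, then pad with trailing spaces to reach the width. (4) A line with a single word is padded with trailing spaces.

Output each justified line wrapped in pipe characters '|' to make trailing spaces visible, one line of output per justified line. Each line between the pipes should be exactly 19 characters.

Answer: |release        fire|
|display    how   to|
|refreshing  emerald|
|bee corn ocean moon|
|bean               |

Derivation:
Line 1: ['release', 'fire'] (min_width=12, slack=7)
Line 2: ['display', 'how', 'to'] (min_width=14, slack=5)
Line 3: ['refreshing', 'emerald'] (min_width=18, slack=1)
Line 4: ['bee', 'corn', 'ocean', 'moon'] (min_width=19, slack=0)
Line 5: ['bean'] (min_width=4, slack=15)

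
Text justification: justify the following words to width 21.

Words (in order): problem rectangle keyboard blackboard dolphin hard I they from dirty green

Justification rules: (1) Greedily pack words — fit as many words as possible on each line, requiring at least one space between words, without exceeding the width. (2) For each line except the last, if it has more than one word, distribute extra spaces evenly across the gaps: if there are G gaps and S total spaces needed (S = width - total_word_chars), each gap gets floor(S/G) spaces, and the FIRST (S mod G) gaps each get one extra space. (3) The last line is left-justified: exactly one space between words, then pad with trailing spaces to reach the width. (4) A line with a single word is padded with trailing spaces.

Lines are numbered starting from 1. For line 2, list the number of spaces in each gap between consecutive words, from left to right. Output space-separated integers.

Line 1: ['problem', 'rectangle'] (min_width=17, slack=4)
Line 2: ['keyboard', 'blackboard'] (min_width=19, slack=2)
Line 3: ['dolphin', 'hard', 'I', 'they'] (min_width=19, slack=2)
Line 4: ['from', 'dirty', 'green'] (min_width=16, slack=5)

Answer: 3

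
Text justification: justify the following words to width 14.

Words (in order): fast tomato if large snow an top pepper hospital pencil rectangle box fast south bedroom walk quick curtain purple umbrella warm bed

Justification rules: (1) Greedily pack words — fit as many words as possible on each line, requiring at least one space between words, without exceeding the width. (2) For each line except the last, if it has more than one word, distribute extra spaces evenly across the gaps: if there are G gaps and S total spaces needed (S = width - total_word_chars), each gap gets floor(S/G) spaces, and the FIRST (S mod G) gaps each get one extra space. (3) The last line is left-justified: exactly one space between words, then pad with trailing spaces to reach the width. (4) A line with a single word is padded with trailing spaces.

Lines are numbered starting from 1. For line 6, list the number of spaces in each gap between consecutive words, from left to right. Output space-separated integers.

Line 1: ['fast', 'tomato', 'if'] (min_width=14, slack=0)
Line 2: ['large', 'snow', 'an'] (min_width=13, slack=1)
Line 3: ['top', 'pepper'] (min_width=10, slack=4)
Line 4: ['hospital'] (min_width=8, slack=6)
Line 5: ['pencil'] (min_width=6, slack=8)
Line 6: ['rectangle', 'box'] (min_width=13, slack=1)
Line 7: ['fast', 'south'] (min_width=10, slack=4)
Line 8: ['bedroom', 'walk'] (min_width=12, slack=2)
Line 9: ['quick', 'curtain'] (min_width=13, slack=1)
Line 10: ['purple'] (min_width=6, slack=8)
Line 11: ['umbrella', 'warm'] (min_width=13, slack=1)
Line 12: ['bed'] (min_width=3, slack=11)

Answer: 2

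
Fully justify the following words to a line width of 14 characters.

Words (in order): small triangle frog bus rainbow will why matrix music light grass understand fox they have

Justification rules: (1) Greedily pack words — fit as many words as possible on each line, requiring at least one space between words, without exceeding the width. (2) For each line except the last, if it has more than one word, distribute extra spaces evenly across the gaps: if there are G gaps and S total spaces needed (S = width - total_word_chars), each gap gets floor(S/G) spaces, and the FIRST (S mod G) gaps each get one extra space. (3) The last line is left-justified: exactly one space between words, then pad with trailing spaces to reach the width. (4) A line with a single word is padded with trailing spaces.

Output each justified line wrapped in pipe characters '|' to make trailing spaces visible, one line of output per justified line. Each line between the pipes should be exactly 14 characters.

Line 1: ['small', 'triangle'] (min_width=14, slack=0)
Line 2: ['frog', 'bus'] (min_width=8, slack=6)
Line 3: ['rainbow', 'will'] (min_width=12, slack=2)
Line 4: ['why', 'matrix'] (min_width=10, slack=4)
Line 5: ['music', 'light'] (min_width=11, slack=3)
Line 6: ['grass'] (min_width=5, slack=9)
Line 7: ['understand', 'fox'] (min_width=14, slack=0)
Line 8: ['they', 'have'] (min_width=9, slack=5)

Answer: |small triangle|
|frog       bus|
|rainbow   will|
|why     matrix|
|music    light|
|grass         |
|understand fox|
|they have     |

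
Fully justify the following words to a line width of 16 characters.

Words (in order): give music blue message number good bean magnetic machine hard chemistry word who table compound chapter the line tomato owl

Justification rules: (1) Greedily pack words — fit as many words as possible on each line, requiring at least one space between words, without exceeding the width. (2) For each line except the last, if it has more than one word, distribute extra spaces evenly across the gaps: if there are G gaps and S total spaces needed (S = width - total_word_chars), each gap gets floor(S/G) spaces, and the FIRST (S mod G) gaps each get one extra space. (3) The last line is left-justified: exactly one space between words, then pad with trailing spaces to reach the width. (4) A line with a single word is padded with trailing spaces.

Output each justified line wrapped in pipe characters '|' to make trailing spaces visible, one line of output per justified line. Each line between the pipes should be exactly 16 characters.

Line 1: ['give', 'music', 'blue'] (min_width=15, slack=1)
Line 2: ['message', 'number'] (min_width=14, slack=2)
Line 3: ['good', 'bean'] (min_width=9, slack=7)
Line 4: ['magnetic', 'machine'] (min_width=16, slack=0)
Line 5: ['hard', 'chemistry'] (min_width=14, slack=2)
Line 6: ['word', 'who', 'table'] (min_width=14, slack=2)
Line 7: ['compound', 'chapter'] (min_width=16, slack=0)
Line 8: ['the', 'line', 'tomato'] (min_width=15, slack=1)
Line 9: ['owl'] (min_width=3, slack=13)

Answer: |give  music blue|
|message   number|
|good        bean|
|magnetic machine|
|hard   chemistry|
|word  who  table|
|compound chapter|
|the  line tomato|
|owl             |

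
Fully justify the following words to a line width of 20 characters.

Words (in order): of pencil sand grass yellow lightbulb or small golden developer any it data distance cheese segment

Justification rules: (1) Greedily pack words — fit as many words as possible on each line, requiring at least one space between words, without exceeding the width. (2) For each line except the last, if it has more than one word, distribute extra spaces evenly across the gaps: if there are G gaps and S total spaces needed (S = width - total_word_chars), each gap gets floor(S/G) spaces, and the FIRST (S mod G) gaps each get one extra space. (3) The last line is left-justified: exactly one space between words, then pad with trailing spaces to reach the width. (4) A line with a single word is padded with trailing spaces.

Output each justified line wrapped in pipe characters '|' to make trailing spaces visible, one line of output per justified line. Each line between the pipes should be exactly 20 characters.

Answer: |of pencil sand grass|
|yellow  lightbulb or|
|small         golden|
|developer   any   it|
|data distance cheese|
|segment             |

Derivation:
Line 1: ['of', 'pencil', 'sand', 'grass'] (min_width=20, slack=0)
Line 2: ['yellow', 'lightbulb', 'or'] (min_width=19, slack=1)
Line 3: ['small', 'golden'] (min_width=12, slack=8)
Line 4: ['developer', 'any', 'it'] (min_width=16, slack=4)
Line 5: ['data', 'distance', 'cheese'] (min_width=20, slack=0)
Line 6: ['segment'] (min_width=7, slack=13)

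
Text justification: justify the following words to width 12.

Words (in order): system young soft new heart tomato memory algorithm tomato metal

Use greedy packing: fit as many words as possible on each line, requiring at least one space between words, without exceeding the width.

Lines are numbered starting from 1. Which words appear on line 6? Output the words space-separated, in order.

Line 1: ['system', 'young'] (min_width=12, slack=0)
Line 2: ['soft', 'new'] (min_width=8, slack=4)
Line 3: ['heart', 'tomato'] (min_width=12, slack=0)
Line 4: ['memory'] (min_width=6, slack=6)
Line 5: ['algorithm'] (min_width=9, slack=3)
Line 6: ['tomato', 'metal'] (min_width=12, slack=0)

Answer: tomato metal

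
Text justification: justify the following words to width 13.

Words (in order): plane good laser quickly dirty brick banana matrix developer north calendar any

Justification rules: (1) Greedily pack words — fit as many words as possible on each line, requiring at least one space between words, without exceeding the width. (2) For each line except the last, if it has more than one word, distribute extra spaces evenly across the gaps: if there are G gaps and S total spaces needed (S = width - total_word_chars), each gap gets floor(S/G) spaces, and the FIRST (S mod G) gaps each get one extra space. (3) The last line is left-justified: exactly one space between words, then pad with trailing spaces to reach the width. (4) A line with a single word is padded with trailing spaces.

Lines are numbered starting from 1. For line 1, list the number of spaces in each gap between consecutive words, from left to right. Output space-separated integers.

Line 1: ['plane', 'good'] (min_width=10, slack=3)
Line 2: ['laser', 'quickly'] (min_width=13, slack=0)
Line 3: ['dirty', 'brick'] (min_width=11, slack=2)
Line 4: ['banana', 'matrix'] (min_width=13, slack=0)
Line 5: ['developer'] (min_width=9, slack=4)
Line 6: ['north'] (min_width=5, slack=8)
Line 7: ['calendar', 'any'] (min_width=12, slack=1)

Answer: 4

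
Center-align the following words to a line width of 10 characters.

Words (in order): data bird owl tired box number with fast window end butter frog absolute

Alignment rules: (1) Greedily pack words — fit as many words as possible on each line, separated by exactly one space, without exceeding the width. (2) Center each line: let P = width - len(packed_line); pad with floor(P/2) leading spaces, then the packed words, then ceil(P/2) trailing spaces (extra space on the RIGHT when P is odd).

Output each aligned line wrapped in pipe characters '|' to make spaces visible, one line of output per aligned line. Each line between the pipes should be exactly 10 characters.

Line 1: ['data', 'bird'] (min_width=9, slack=1)
Line 2: ['owl', 'tired'] (min_width=9, slack=1)
Line 3: ['box', 'number'] (min_width=10, slack=0)
Line 4: ['with', 'fast'] (min_width=9, slack=1)
Line 5: ['window', 'end'] (min_width=10, slack=0)
Line 6: ['butter'] (min_width=6, slack=4)
Line 7: ['frog'] (min_width=4, slack=6)
Line 8: ['absolute'] (min_width=8, slack=2)

Answer: |data bird |
|owl tired |
|box number|
|with fast |
|window end|
|  butter  |
|   frog   |
| absolute |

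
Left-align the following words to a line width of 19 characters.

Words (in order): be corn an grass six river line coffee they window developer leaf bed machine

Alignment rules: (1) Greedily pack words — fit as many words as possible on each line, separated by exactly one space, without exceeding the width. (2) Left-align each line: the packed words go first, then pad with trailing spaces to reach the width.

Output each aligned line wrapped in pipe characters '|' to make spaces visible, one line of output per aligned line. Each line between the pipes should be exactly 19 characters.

Line 1: ['be', 'corn', 'an', 'grass'] (min_width=16, slack=3)
Line 2: ['six', 'river', 'line'] (min_width=14, slack=5)
Line 3: ['coffee', 'they', 'window'] (min_width=18, slack=1)
Line 4: ['developer', 'leaf', 'bed'] (min_width=18, slack=1)
Line 5: ['machine'] (min_width=7, slack=12)

Answer: |be corn an grass   |
|six river line     |
|coffee they window |
|developer leaf bed |
|machine            |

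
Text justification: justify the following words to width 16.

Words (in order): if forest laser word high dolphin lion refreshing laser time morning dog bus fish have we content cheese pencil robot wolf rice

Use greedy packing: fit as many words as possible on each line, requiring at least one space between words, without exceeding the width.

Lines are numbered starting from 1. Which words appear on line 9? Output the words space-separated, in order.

Answer: wolf rice

Derivation:
Line 1: ['if', 'forest', 'laser'] (min_width=15, slack=1)
Line 2: ['word', 'high'] (min_width=9, slack=7)
Line 3: ['dolphin', 'lion'] (min_width=12, slack=4)
Line 4: ['refreshing', 'laser'] (min_width=16, slack=0)
Line 5: ['time', 'morning', 'dog'] (min_width=16, slack=0)
Line 6: ['bus', 'fish', 'have', 'we'] (min_width=16, slack=0)
Line 7: ['content', 'cheese'] (min_width=14, slack=2)
Line 8: ['pencil', 'robot'] (min_width=12, slack=4)
Line 9: ['wolf', 'rice'] (min_width=9, slack=7)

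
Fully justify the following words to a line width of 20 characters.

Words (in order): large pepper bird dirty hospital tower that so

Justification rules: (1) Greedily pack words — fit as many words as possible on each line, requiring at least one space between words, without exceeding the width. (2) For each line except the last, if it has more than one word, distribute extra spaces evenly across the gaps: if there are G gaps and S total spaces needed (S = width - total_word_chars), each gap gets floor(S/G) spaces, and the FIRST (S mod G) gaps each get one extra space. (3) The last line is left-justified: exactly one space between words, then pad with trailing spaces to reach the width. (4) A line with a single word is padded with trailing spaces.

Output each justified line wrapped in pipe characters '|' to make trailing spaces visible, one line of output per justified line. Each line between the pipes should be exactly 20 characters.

Line 1: ['large', 'pepper', 'bird'] (min_width=17, slack=3)
Line 2: ['dirty', 'hospital', 'tower'] (min_width=20, slack=0)
Line 3: ['that', 'so'] (min_width=7, slack=13)

Answer: |large   pepper  bird|
|dirty hospital tower|
|that so             |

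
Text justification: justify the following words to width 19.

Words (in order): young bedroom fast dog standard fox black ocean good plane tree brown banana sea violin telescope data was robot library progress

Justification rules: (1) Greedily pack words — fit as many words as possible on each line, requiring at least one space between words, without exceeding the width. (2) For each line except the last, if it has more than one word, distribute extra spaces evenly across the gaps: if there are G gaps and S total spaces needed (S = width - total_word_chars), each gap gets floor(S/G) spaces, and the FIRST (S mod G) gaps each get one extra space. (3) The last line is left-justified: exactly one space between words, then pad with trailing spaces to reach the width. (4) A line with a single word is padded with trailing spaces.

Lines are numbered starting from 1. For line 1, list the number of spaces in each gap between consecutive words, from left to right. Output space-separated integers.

Line 1: ['young', 'bedroom', 'fast'] (min_width=18, slack=1)
Line 2: ['dog', 'standard', 'fox'] (min_width=16, slack=3)
Line 3: ['black', 'ocean', 'good'] (min_width=16, slack=3)
Line 4: ['plane', 'tree', 'brown'] (min_width=16, slack=3)
Line 5: ['banana', 'sea', 'violin'] (min_width=17, slack=2)
Line 6: ['telescope', 'data', 'was'] (min_width=18, slack=1)
Line 7: ['robot', 'library'] (min_width=13, slack=6)
Line 8: ['progress'] (min_width=8, slack=11)

Answer: 2 1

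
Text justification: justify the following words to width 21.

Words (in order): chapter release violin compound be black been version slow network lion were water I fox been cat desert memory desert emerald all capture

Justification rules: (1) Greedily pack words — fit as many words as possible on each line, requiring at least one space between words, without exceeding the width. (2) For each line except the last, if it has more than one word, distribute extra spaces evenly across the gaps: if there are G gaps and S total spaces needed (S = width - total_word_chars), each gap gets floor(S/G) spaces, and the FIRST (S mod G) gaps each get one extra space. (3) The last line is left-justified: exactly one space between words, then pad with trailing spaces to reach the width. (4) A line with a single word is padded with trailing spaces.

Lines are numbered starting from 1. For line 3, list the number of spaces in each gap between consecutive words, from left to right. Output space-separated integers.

Line 1: ['chapter', 'release'] (min_width=15, slack=6)
Line 2: ['violin', 'compound', 'be'] (min_width=18, slack=3)
Line 3: ['black', 'been', 'version'] (min_width=18, slack=3)
Line 4: ['slow', 'network', 'lion'] (min_width=17, slack=4)
Line 5: ['were', 'water', 'I', 'fox', 'been'] (min_width=21, slack=0)
Line 6: ['cat', 'desert', 'memory'] (min_width=17, slack=4)
Line 7: ['desert', 'emerald', 'all'] (min_width=18, slack=3)
Line 8: ['capture'] (min_width=7, slack=14)

Answer: 3 2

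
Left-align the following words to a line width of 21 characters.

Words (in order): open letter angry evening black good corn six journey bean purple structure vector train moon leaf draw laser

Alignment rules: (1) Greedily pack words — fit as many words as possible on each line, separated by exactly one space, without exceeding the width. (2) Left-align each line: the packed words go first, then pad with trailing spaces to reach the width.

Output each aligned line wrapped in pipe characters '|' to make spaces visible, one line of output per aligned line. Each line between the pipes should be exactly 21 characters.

Line 1: ['open', 'letter', 'angry'] (min_width=17, slack=4)
Line 2: ['evening', 'black', 'good'] (min_width=18, slack=3)
Line 3: ['corn', 'six', 'journey', 'bean'] (min_width=21, slack=0)
Line 4: ['purple', 'structure'] (min_width=16, slack=5)
Line 5: ['vector', 'train', 'moon'] (min_width=17, slack=4)
Line 6: ['leaf', 'draw', 'laser'] (min_width=15, slack=6)

Answer: |open letter angry    |
|evening black good   |
|corn six journey bean|
|purple structure     |
|vector train moon    |
|leaf draw laser      |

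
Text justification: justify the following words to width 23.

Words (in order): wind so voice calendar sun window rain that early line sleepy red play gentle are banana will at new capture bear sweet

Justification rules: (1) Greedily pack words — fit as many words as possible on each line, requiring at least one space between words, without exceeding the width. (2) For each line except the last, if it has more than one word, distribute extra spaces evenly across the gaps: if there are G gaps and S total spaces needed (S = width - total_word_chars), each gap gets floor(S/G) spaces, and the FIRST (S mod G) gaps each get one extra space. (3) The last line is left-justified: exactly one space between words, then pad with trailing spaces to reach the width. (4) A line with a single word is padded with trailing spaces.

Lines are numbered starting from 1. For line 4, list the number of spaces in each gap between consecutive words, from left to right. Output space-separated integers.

Answer: 2 1 1

Derivation:
Line 1: ['wind', 'so', 'voice', 'calendar'] (min_width=22, slack=1)
Line 2: ['sun', 'window', 'rain', 'that'] (min_width=20, slack=3)
Line 3: ['early', 'line', 'sleepy', 'red'] (min_width=21, slack=2)
Line 4: ['play', 'gentle', 'are', 'banana'] (min_width=22, slack=1)
Line 5: ['will', 'at', 'new', 'capture'] (min_width=19, slack=4)
Line 6: ['bear', 'sweet'] (min_width=10, slack=13)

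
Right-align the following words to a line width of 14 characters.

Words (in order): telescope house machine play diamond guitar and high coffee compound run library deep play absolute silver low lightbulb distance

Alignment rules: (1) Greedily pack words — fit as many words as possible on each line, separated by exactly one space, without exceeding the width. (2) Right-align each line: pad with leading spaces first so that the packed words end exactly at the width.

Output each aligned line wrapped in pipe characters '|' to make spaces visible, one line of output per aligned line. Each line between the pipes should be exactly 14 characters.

Answer: |     telescope|
| house machine|
|  play diamond|
|    guitar and|
|   high coffee|
|  compound run|
|  library deep|
| play absolute|
|    silver low|
|     lightbulb|
|      distance|

Derivation:
Line 1: ['telescope'] (min_width=9, slack=5)
Line 2: ['house', 'machine'] (min_width=13, slack=1)
Line 3: ['play', 'diamond'] (min_width=12, slack=2)
Line 4: ['guitar', 'and'] (min_width=10, slack=4)
Line 5: ['high', 'coffee'] (min_width=11, slack=3)
Line 6: ['compound', 'run'] (min_width=12, slack=2)
Line 7: ['library', 'deep'] (min_width=12, slack=2)
Line 8: ['play', 'absolute'] (min_width=13, slack=1)
Line 9: ['silver', 'low'] (min_width=10, slack=4)
Line 10: ['lightbulb'] (min_width=9, slack=5)
Line 11: ['distance'] (min_width=8, slack=6)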